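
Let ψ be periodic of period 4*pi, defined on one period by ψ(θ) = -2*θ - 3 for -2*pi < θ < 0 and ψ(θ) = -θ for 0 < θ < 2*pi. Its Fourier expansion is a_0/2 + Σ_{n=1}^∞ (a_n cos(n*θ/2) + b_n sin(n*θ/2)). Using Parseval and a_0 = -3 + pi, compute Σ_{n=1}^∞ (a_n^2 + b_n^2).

-9*pi + 9/2 + 37*pi**2/6

Parseval: a_0^2/2 + Σ_{n≥1} (a_n^2+b_n^2) = (1/(2*pi)) ∫_{-2*pi}^{2*pi} ψ(θ)^2 dθ = -12*pi + 9 + 20*pi**2/3.
Subtract a_0^2/2 = (3 - pi)**2/2: Σ (a_n^2+b_n^2) = -9*pi + 9/2 + 37*pi**2/6.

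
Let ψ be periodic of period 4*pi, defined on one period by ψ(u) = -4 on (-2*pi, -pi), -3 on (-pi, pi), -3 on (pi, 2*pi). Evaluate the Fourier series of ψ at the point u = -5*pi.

u = -5*pi differs from u = -pi by -1 full period(s), and the series is 4*pi-periodic.
At u = -pi the one-sided limits are ψ(-pi^-) = -4 and ψ(-pi^+) = -3.
By Dirichlet's theorem the series converges to their average, [(-4) + (-3)]/2 = -7/2.

-7/2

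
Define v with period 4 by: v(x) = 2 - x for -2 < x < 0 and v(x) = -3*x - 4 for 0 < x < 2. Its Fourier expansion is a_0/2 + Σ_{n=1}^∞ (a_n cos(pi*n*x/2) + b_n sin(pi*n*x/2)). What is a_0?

-4

a_0 = 1/2 ∫_{-2}^{2} v(x) dx = 1/2 · (-8) = -4.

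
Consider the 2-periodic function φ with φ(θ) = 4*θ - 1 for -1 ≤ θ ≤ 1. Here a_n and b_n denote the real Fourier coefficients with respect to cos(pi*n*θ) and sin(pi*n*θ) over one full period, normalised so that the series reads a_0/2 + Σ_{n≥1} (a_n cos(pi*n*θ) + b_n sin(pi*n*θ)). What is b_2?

-4/pi

b_2 = ∫_{-1}^{1} φ(θ) sin(2*pi*θ) dθ.
Integrating by parts (boundary term plus one more integral), an antiderivative of (4*θ - 1) sin(2*pi*θ) is -2*θ*cos(2*pi*θ)/pi + sin(2*pi*θ)/pi**2 + cos(2*pi*θ)/(2*pi); evaluating from -1 to 1: ∫_{-1}^{1} (4*θ - 1) sin(2*pi*θ) dθ = (-3/(2*pi)) - (5/(2*pi)) = -4/pi.
Hence b_2 = -4/pi.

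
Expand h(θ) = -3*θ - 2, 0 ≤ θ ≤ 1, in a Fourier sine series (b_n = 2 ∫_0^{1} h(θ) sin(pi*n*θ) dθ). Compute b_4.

b_4 = 2 ∫_0^{1} (-3*θ - 2) sin(4*pi*θ) dθ.
Integrating by parts (boundary term plus one more integral), an antiderivative of (-3*θ - 2) sin(4*pi*θ) is 3*θ*cos(4*pi*θ)/(4*pi) - 3*sin(4*pi*θ)/(16*pi**2) + cos(4*pi*θ)/(2*pi); evaluating from 0 to 1: ∫_{0}^{1} (-3*θ - 2) sin(4*pi*θ) dθ = (5/(4*pi)) - (1/(2*pi)) = 3/(4*pi).
Hence b_4 = 2·(3/(4*pi)) = 3/(2*pi).

3/(2*pi)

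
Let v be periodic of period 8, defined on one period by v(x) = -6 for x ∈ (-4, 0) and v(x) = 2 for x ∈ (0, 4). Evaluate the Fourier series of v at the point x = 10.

x = 10 differs from x = 2 by 1 full period(s), and the series is 8-periodic.
v is continuous at x = 2 with value 2, so the series converges to 2 there.

2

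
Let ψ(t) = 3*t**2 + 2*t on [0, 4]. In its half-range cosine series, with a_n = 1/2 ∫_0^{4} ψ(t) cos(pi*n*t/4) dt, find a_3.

-224/(9*pi**2)

a_3 = 1/2 ∫_0^{4} (3*t**2 + 2*t) cos(3*pi*t/4) dt.
Integrating by parts twice (tabular method), an antiderivative of (3*t**2 + 2*t) cos(3*pi*t/4) is 4*t**2*sin(3*pi*t/4)/pi + 8*t*sin(3*pi*t/4)/(3*pi) + 32*t*cos(3*pi*t/4)/(3*pi**2) - 128*sin(3*pi*t/4)/(9*pi**3) + 32*cos(3*pi*t/4)/(9*pi**2); evaluating from 0 to 4: ∫_{0}^{4} (3*t**2 + 2*t) cos(3*pi*t/4) dt = (-416/(9*pi**2)) - (32/(9*pi**2)) = -448/(9*pi**2).
Hence a_3 = (1/2)·(-448/(9*pi**2)) = -224/(9*pi**2).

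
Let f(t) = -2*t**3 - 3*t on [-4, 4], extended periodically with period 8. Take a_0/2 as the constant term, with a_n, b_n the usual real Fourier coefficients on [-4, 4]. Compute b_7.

b_7 = 1/4 ∫_{-4}^{4} f(t) sin(7*pi*t/4) dt.
f is odd and sin(7*pi*t/4) is odd, so the integrand is even and b_7 = 1/2 ∫_0^{4} f(t) sin(7*pi*t/4) dt.
Integrating by parts three times (tabular method), an antiderivative of (-2*t**3 - 3*t) sin(7*pi*t/4) is 8*t**3*cos(7*pi*t/4)/(7*pi) - 96*t**2*sin(7*pi*t/4)/(49*pi**2) - 768*t*cos(7*pi*t/4)/(343*pi**3) + 12*t*cos(7*pi*t/4)/(7*pi) - 48*sin(7*pi*t/4)/(49*pi**2) + 3072*sin(7*pi*t/4)/(2401*pi**4); evaluating from 0 to 4: ∫_{0}^{4} (-2*t**3 - 3*t) sin(7*pi*t/4) dt = (-80/pi + 3072/(343*pi**3)) - (0) = -80/pi + 3072/(343*pi**3).
Hence b_7 = (1/2)·(-80/pi + 3072/(343*pi**3)) = -40/pi + 1536/(343*pi**3).

-40/pi + 1536/(343*pi**3)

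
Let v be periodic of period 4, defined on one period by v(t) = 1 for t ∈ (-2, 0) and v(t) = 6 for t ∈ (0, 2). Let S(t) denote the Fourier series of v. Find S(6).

t = 6 differs from t = -2 by 2 full period(s), and the series is 4-periodic.
At t = -2 the one-sided limits are v(-2^-) = 6 and v(-2^+) = 1.
By Dirichlet's theorem the series converges to their average, [(6) + (1)]/2 = 7/2.

7/2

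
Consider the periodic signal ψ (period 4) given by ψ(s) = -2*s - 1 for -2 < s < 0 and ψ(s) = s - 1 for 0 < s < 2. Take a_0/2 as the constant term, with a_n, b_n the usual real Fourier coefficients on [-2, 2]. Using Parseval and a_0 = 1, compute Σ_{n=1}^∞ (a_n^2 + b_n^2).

13/6

Parseval: a_0^2/2 + Σ_{n≥1} (a_n^2+b_n^2) = 1/2 ∫_{-2}^{2} ψ(s)^2 ds = 8/3.
Subtract a_0^2/2 = 1/2: Σ (a_n^2+b_n^2) = 13/6.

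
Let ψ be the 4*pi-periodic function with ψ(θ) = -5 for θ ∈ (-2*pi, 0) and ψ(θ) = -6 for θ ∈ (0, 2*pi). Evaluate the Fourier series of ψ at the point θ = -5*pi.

-5

θ = -5*pi differs from θ = -pi by -1 full period(s), and the series is 4*pi-periodic.
ψ is continuous at θ = -pi with value -5, so the series converges to -5 there.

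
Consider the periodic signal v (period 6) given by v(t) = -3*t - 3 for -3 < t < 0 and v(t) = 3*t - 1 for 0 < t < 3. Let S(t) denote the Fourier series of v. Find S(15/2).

7/2

t = 15/2 differs from t = 3/2 by 1 full period(s), and the series is 6-periodic.
v is continuous at t = 3/2 with value 7/2, so the series converges to 7/2 there.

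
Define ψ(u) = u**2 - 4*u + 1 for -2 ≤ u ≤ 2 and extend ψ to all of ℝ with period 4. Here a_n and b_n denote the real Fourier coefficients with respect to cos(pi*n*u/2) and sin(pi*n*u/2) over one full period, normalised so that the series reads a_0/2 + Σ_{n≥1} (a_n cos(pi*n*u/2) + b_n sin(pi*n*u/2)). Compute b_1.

b_1 = 1/2 ∫_{-2}^{2} ψ(u) sin(pi*u/2) du.
Integrating by parts twice (tabular method), an antiderivative of (u**2 - 4*u + 1) sin(pi*u/2) is -2*u**2*cos(pi*u/2)/pi + 8*u*sin(pi*u/2)/pi**2 + 8*u*cos(pi*u/2)/pi - 16*sin(pi*u/2)/pi**2 - 2*cos(pi*u/2)/pi + 16*cos(pi*u/2)/pi**3; evaluating from -2 to 2: ∫_{-2}^{2} (u**2 - 4*u + 1) sin(pi*u/2) du = (-6/pi - 16/pi**3) - (-16/pi**3 + 26/pi) = -32/pi.
Hence b_1 = (1/2)·(-32/pi) = -16/pi.

-16/pi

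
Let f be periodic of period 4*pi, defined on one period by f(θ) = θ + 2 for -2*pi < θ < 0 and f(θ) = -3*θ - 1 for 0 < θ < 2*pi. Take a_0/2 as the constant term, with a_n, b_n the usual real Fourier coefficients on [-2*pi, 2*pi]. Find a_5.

a_5 = (1/(2*pi)) ∫_{-2*pi}^{2*pi} f(θ) cos(5*θ/2) dθ.
Split the integral at the breakpoints.
Integrating by parts (boundary term plus one more integral), an antiderivative of (θ + 2) cos(5*θ/2) is 2*θ*sin(5*θ/2)/5 + 4*sin(5*θ/2)/5 + 4*cos(5*θ/2)/25; evaluating from -2*pi to 0: ∫_{-2*pi}^{0} (θ + 2) cos(5*θ/2) dθ = (4/25) - (-4/25) = 8/25.
Integrating by parts (boundary term plus one more integral), an antiderivative of (-3*θ - 1) cos(5*θ/2) is -6*θ*sin(5*θ/2)/5 - 2*sin(5*θ/2)/5 - 12*cos(5*θ/2)/25; evaluating from 0 to 2*pi: ∫_{0}^{2*pi} (-3*θ - 1) cos(5*θ/2) dθ = (12/25) - (-12/25) = 24/25.
Summing the pieces and multiplying by (1/(2*pi)) gives a_5 = 16/(25*pi).

16/(25*pi)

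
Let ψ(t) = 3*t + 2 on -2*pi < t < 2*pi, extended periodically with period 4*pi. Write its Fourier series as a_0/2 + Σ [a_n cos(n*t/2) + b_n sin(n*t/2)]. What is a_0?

a_0 = (1/(2*pi)) ∫_{-2*pi}^{2*pi} ψ(t) dt = (1/(2*pi)) · (8*pi) = 4.

4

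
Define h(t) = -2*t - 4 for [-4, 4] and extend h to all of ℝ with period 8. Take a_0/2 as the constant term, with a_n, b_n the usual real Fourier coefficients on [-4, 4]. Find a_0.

a_0 = 1/4 ∫_{-4}^{4} h(t) dt = 1/4 · (-32) = -8.

-8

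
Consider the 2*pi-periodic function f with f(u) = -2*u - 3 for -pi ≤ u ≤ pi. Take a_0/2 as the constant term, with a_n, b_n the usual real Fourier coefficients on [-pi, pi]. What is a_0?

a_0 = 1/pi ∫_{-pi}^{pi} f(u) du = 1/pi · (-6*pi) = -6.

-6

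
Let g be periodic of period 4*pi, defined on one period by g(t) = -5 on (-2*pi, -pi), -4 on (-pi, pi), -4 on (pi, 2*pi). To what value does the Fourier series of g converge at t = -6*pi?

t = -6*pi differs from t = -2*pi by -1 full period(s), and the series is 4*pi-periodic.
At t = -2*pi the one-sided limits are g(-2*pi^-) = -4 and g(-2*pi^+) = -5.
By Dirichlet's theorem the series converges to their average, [(-4) + (-5)]/2 = -9/2.

-9/2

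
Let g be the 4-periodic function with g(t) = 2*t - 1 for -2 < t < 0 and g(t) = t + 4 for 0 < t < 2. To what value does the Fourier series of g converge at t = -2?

t = -2 differs from t = 2 by -1 full period(s), and the series is 4-periodic.
At t = 2 the one-sided limits are g(2^-) = 6 and g(2^+) = -5.
By Dirichlet's theorem the series converges to their average, [(6) + (-5)]/2 = 1/2.

1/2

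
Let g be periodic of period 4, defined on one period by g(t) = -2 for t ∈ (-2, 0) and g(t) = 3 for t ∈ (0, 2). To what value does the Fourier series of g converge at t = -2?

t = -2 differs from t = 2 by -1 full period(s), and the series is 4-periodic.
At t = 2 the one-sided limits are g(2^-) = 3 and g(2^+) = -2.
By Dirichlet's theorem the series converges to their average, [(3) + (-2)]/2 = 1/2.

1/2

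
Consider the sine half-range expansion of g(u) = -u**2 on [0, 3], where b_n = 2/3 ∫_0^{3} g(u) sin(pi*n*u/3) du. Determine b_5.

b_5 = 2/3 ∫_0^{3} (-u**2) sin(5*pi*u/3) du.
Integrating by parts twice (tabular method), an antiderivative of (-u**2) sin(5*pi*u/3) is 3*u**2*cos(5*pi*u/3)/(5*pi) - 18*u*sin(5*pi*u/3)/(25*pi**2) - 54*cos(5*pi*u/3)/(125*pi**3); evaluating from 0 to 3: ∫_{0}^{3} (-u**2) sin(5*pi*u/3) du = (27*(2 - 25*pi**2)/(125*pi**3)) - (-54/(125*pi**3)) = 27*(4 - 25*pi**2)/(125*pi**3).
Hence b_5 = (2/3)·(27*(4 - 25*pi**2)/(125*pi**3)) = 18*(4 - 25*pi**2)/(125*pi**3).

18*(4 - 25*pi**2)/(125*pi**3)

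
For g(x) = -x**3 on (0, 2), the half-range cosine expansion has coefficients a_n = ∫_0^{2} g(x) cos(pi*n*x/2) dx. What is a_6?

a_6 = ∫_0^{2} (-x**3) cos(3*pi*x) dx.
Integrating by parts three times (tabular method), an antiderivative of (-x**3) cos(3*pi*x) is -x**3*sin(3*pi*x)/(3*pi) - x**2*cos(3*pi*x)/(3*pi**2) + 2*x*sin(3*pi*x)/(9*pi**3) + 2*cos(3*pi*x)/(27*pi**4); evaluating from 0 to 2: ∫_{0}^{2} (-x**3) cos(3*pi*x) dx = (2*(1 - 18*pi**2)/(27*pi**4)) - (2/(27*pi**4)) = -4/(3*pi**2).
Hence a_6 = -4/(3*pi**2).

-4/(3*pi**2)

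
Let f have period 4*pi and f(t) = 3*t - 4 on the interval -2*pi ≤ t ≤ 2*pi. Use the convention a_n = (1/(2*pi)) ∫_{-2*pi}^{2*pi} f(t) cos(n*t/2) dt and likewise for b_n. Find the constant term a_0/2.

a_0 = (1/(2*pi)) ∫_{-2*pi}^{2*pi} f(t) dt = (1/(2*pi)) · (-16*pi) = -8.
So the constant term a_0/2 = -4.

-4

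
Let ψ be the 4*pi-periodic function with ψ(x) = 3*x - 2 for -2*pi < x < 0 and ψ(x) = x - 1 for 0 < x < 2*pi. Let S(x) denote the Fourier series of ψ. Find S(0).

-3/2

At x = 0 the one-sided limits are ψ(0^-) = -2 and ψ(0^+) = -1.
By Dirichlet's theorem the series converges to their average, [(-2) + (-1)]/2 = -3/2.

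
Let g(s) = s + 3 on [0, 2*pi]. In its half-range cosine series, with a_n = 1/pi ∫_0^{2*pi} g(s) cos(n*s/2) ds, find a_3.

-8/(9*pi)

a_3 = 1/pi ∫_0^{2*pi} (s + 3) cos(3*s/2) ds.
Integrating by parts (boundary term plus one more integral), an antiderivative of (s + 3) cos(3*s/2) is 2*s*sin(3*s/2)/3 + 2*sin(3*s/2) + 4*cos(3*s/2)/9; evaluating from 0 to 2*pi: ∫_{0}^{2*pi} (s + 3) cos(3*s/2) ds = (-4/9) - (4/9) = -8/9.
Hence a_3 = (1/pi)·(-8/9) = -8/(9*pi).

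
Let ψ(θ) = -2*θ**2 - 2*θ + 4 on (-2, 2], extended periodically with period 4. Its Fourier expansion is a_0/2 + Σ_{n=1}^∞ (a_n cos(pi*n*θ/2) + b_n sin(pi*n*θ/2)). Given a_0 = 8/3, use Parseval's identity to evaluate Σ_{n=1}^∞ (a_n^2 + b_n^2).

992/45

Parseval: a_0^2/2 + Σ_{n≥1} (a_n^2+b_n^2) = 1/2 ∫_{-2}^{2} ψ(θ)^2 dθ = 128/5.
Subtract a_0^2/2 = 32/9: Σ (a_n^2+b_n^2) = 992/45.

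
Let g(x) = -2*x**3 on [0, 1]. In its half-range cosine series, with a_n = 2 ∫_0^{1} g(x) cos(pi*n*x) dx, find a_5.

12*(-4 + 25*pi**2)/(625*pi**4)

a_5 = 2 ∫_0^{1} (-2*x**3) cos(5*pi*x) dx.
Integrating by parts three times (tabular method), an antiderivative of (-2*x**3) cos(5*pi*x) is -2*x**3*sin(5*pi*x)/(5*pi) - 6*x**2*cos(5*pi*x)/(25*pi**2) + 12*x*sin(5*pi*x)/(125*pi**3) + 12*cos(5*pi*x)/(625*pi**4); evaluating from 0 to 1: ∫_{0}^{1} (-2*x**3) cos(5*pi*x) dx = (6*(-2 + 25*pi**2)/(625*pi**4)) - (12/(625*pi**4)) = 6*(-4 + 25*pi**2)/(625*pi**4).
Hence a_5 = 2·(6*(-4 + 25*pi**2)/(625*pi**4)) = 12*(-4 + 25*pi**2)/(625*pi**4).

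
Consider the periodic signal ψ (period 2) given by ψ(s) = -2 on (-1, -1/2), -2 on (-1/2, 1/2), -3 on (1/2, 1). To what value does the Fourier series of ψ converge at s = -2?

s = -2 differs from s = 0 by -1 full period(s), and the series is 2-periodic.
ψ is continuous at s = 0 with value -2, so the series converges to -2 there.

-2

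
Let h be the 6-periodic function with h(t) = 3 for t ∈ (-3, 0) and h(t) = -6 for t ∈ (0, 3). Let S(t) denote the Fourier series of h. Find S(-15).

t = -15 differs from t = -3 by -2 full period(s), and the series is 6-periodic.
At t = -3 the one-sided limits are h(-3^-) = -6 and h(-3^+) = 3.
By Dirichlet's theorem the series converges to their average, [(-6) + (3)]/2 = -3/2.

-3/2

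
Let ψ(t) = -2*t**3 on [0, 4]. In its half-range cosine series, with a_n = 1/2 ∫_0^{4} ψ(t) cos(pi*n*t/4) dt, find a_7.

a_7 = 1/2 ∫_0^{4} (-2*t**3) cos(7*pi*t/4) dt.
Integrating by parts three times (tabular method), an antiderivative of (-2*t**3) cos(7*pi*t/4) is -8*t**3*sin(7*pi*t/4)/(7*pi) - 96*t**2*cos(7*pi*t/4)/(49*pi**2) + 768*t*sin(7*pi*t/4)/(343*pi**3) + 3072*cos(7*pi*t/4)/(2401*pi**4); evaluating from 0 to 4: ∫_{0}^{4} (-2*t**3) cos(7*pi*t/4) dt = (1536*(-2 + 49*pi**2)/(2401*pi**4)) - (3072/(2401*pi**4)) = 1536*(-4 + 49*pi**2)/(2401*pi**4).
Hence a_7 = (1/2)·(1536*(-4 + 49*pi**2)/(2401*pi**4)) = 768*(-4 + 49*pi**2)/(2401*pi**4).

768*(-4 + 49*pi**2)/(2401*pi**4)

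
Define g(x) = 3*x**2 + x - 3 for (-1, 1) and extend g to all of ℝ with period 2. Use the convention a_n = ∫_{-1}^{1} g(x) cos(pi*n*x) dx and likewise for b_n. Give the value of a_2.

a_2 = ∫_{-1}^{1} g(x) cos(2*pi*x) dx.
Integrating by parts twice (tabular method), an antiderivative of (3*x**2 + x - 3) cos(2*pi*x) is 3*x**2*sin(2*pi*x)/(2*pi) + x*sin(2*pi*x)/(2*pi) + 3*x*cos(2*pi*x)/(2*pi**2) - 3*sin(2*pi*x)/(2*pi) - 3*sin(2*pi*x)/(4*pi**3) + cos(2*pi*x)/(4*pi**2); evaluating from -1 to 1: ∫_{-1}^{1} (3*x**2 + x - 3) cos(2*pi*x) dx = (7/(4*pi**2)) - (-5/(4*pi**2)) = 3/pi**2.
Hence a_2 = 3/pi**2.

3/pi**2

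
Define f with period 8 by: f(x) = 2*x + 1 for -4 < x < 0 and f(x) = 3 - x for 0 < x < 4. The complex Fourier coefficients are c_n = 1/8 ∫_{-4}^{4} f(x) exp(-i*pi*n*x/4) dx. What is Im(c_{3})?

Since f is real-valued, Im(c_{3}) = -1/8 ∫_{-4}^{4} f(x) sin(3*pi*x/4) dx = -b_{3}/2.
Split the integral at the breakpoints.
Integrating by parts (boundary term plus one more integral), an antiderivative of (2*x + 1) sin(3*pi*x/4) is -8*x*cos(3*pi*x/4)/(3*pi) + 32*sin(3*pi*x/4)/(9*pi**2) - 4*cos(3*pi*x/4)/(3*pi); evaluating from -4 to 0: ∫_{-4}^{0} (2*x + 1) sin(3*pi*x/4) dx = (-4/(3*pi)) - (-28/(3*pi)) = 8/pi.
Integrating by parts (boundary term plus one more integral), an antiderivative of (3 - x) sin(3*pi*x/4) is 4*x*cos(3*pi*x/4)/(3*pi) - 16*sin(3*pi*x/4)/(9*pi**2) - 4*cos(3*pi*x/4)/pi; evaluating from 0 to 4: ∫_{0}^{4} (3 - x) sin(3*pi*x/4) dx = (-4/(3*pi)) - (-4/pi) = 8/(3*pi).
So ∫_{-4}^{4} f(x) sin(3*pi*x/4) dx = 32/(3*pi).
Hence Im(c_{3}) = (-1/8)·(32/(3*pi)) = -4/(3*pi).

-4/(3*pi)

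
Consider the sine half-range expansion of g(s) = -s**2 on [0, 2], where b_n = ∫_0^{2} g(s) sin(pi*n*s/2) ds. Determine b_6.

b_6 = ∫_0^{2} (-s**2) sin(3*pi*s) ds.
Integrating by parts twice (tabular method), an antiderivative of (-s**2) sin(3*pi*s) is s**2*cos(3*pi*s)/(3*pi) - 2*s*sin(3*pi*s)/(9*pi**2) - 2*cos(3*pi*s)/(27*pi**3); evaluating from 0 to 2: ∫_{0}^{2} (-s**2) sin(3*pi*s) ds = (2*(-1 + 18*pi**2)/(27*pi**3)) - (-2/(27*pi**3)) = 4/(3*pi).
Hence b_6 = 4/(3*pi).

4/(3*pi)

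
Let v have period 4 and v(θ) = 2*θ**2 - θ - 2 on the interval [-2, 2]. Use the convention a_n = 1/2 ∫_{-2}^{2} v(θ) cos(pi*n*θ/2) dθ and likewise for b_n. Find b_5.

-4/(5*pi)

b_5 = 1/2 ∫_{-2}^{2} v(θ) sin(5*pi*θ/2) dθ.
Integrating by parts twice (tabular method), an antiderivative of (2*θ**2 - θ - 2) sin(5*pi*θ/2) is -4*θ**2*cos(5*pi*θ/2)/(5*pi) + 16*θ*sin(5*pi*θ/2)/(25*pi**2) + 2*θ*cos(5*pi*θ/2)/(5*pi) - 4*sin(5*pi*θ/2)/(25*pi**2) + 32*cos(5*pi*θ/2)/(125*pi**3) + 4*cos(5*pi*θ/2)/(5*pi); evaluating from -2 to 2: ∫_{-2}^{2} (2*θ**2 - θ - 2) sin(5*pi*θ/2) dθ = (8*(-4 + 25*pi**2)/(125*pi**3)) - (16*(-2 + 25*pi**2)/(125*pi**3)) = -8/(5*pi).
Hence b_5 = (1/2)·(-8/(5*pi)) = -4/(5*pi).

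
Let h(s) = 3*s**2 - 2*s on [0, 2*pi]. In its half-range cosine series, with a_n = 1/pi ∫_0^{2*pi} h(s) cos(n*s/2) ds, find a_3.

16*(1 - 3*pi)/(9*pi)

a_3 = 1/pi ∫_0^{2*pi} (3*s**2 - 2*s) cos(3*s/2) ds.
Integrating by parts twice (tabular method), an antiderivative of (3*s**2 - 2*s) cos(3*s/2) is 2*s**2*sin(3*s/2) - 4*s*sin(3*s/2)/3 + 8*s*cos(3*s/2)/3 - 16*sin(3*s/2)/9 - 8*cos(3*s/2)/9; evaluating from 0 to 2*pi: ∫_{0}^{2*pi} (3*s**2 - 2*s) cos(3*s/2) ds = (8/9 - 16*pi/3) - (-8/9) = 16/9 - 16*pi/3.
Hence a_3 = (1/pi)·(16/9 - 16*pi/3) = 16*(1 - 3*pi)/(9*pi).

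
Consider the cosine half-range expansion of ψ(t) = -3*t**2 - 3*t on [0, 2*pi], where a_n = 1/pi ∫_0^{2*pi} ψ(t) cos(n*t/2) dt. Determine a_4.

a_4 = 1/pi ∫_0^{2*pi} (-3*t**2 - 3*t) cos(2*t) dt.
Integrating by parts twice (tabular method), an antiderivative of (-3*t**2 - 3*t) cos(2*t) is -3*t**2*sin(2*t)/2 - 3*t*sin(2*t)/2 - 3*t*cos(2*t)/2 + 3*sin(2*t)/4 - 3*cos(2*t)/4; evaluating from 0 to 2*pi: ∫_{0}^{2*pi} (-3*t**2 - 3*t) cos(2*t) dt = (-3*pi - 3/4) - (-3/4) = -3*pi.
Hence a_4 = (1/pi)·(-3*pi) = -3.

-3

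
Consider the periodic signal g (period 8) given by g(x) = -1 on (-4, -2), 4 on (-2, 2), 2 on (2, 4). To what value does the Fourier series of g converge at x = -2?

3/2

At x = -2 the one-sided limits are g(-2^-) = -1 and g(-2^+) = 4.
By Dirichlet's theorem the series converges to their average, [(-1) + (4)]/2 = 3/2.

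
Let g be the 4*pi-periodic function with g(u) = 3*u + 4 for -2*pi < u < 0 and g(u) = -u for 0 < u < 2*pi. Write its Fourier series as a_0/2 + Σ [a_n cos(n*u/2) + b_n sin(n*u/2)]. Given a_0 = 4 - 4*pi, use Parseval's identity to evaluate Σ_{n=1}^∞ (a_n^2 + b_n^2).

-8*pi + 8 + 16*pi**2/3

Parseval: a_0^2/2 + Σ_{n≥1} (a_n^2+b_n^2) = (1/(2*pi)) ∫_{-2*pi}^{2*pi} g(u)^2 du = -24*pi + 16 + 40*pi**2/3.
Subtract a_0^2/2 = 8*(1 - pi)**2: Σ (a_n^2+b_n^2) = -8*pi + 8 + 16*pi**2/3.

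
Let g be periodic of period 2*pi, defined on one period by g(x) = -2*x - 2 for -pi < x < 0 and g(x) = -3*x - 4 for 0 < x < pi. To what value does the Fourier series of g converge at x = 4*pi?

x = 4*pi differs from x = 0 by 2 full period(s), and the series is 2*pi-periodic.
At x = 0 the one-sided limits are g(0^-) = -2 and g(0^+) = -4.
By Dirichlet's theorem the series converges to their average, [(-2) + (-4)]/2 = -3.

-3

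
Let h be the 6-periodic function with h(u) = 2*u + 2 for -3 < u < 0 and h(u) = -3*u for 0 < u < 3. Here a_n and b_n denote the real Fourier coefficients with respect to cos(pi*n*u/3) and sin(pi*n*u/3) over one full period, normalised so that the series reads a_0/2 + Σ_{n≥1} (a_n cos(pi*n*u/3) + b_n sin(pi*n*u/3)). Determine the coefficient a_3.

a_3 = 1/3 ∫_{-3}^{3} h(u) cos(pi*u) du.
Split the integral at the breakpoints.
Integrating by parts (boundary term plus one more integral), an antiderivative of (2*u + 2) cos(pi*u) is 2*u*sin(pi*u)/pi + 2*sin(pi*u)/pi + 2*cos(pi*u)/pi**2; evaluating from -3 to 0: ∫_{-3}^{0} (2*u + 2) cos(pi*u) du = (2/pi**2) - (-2/pi**2) = 4/pi**2.
Integrating by parts (boundary term plus one more integral), an antiderivative of (-3*u) cos(pi*u) is -3*u*sin(pi*u)/pi - 3*cos(pi*u)/pi**2; evaluating from 0 to 3: ∫_{0}^{3} (-3*u) cos(pi*u) du = (3/pi**2) - (-3/pi**2) = 6/pi**2.
Summing the pieces and multiplying by (1/3) gives a_3 = 10/(3*pi**2).

10/(3*pi**2)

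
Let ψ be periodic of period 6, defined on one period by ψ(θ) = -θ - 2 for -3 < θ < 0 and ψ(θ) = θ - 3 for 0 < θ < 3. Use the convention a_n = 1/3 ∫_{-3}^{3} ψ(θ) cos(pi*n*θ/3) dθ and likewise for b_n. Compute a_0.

-2

a_0 = 1/3 ∫_{-3}^{3} ψ(θ) dθ = 1/3 · (-6) = -2.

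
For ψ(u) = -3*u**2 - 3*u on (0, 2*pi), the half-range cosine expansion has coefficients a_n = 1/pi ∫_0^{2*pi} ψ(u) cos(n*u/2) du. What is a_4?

a_4 = 1/pi ∫_0^{2*pi} (-3*u**2 - 3*u) cos(2*u) du.
Integrating by parts twice (tabular method), an antiderivative of (-3*u**2 - 3*u) cos(2*u) is -3*u**2*sin(2*u)/2 - 3*u*sin(2*u)/2 - 3*u*cos(2*u)/2 + 3*sin(2*u)/4 - 3*cos(2*u)/4; evaluating from 0 to 2*pi: ∫_{0}^{2*pi} (-3*u**2 - 3*u) cos(2*u) du = (-3*pi - 3/4) - (-3/4) = -3*pi.
Hence a_4 = (1/pi)·(-3*pi) = -3.

-3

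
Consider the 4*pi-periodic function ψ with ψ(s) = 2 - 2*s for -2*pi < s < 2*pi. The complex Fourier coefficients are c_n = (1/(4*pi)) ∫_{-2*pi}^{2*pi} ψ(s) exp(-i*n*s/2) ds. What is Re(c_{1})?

Since ψ is real-valued, Re(c_{1}) = (1/(4*pi)) ∫_{-2*pi}^{2*pi} ψ(s) cos(s/2) ds = a_{1}/2.
Integrating by parts (boundary term plus one more integral), an antiderivative of (2 - 2*s) cos(s/2) is -4*s*sin(s/2) + 4*sin(s/2) - 8*cos(s/2); evaluating from -2*pi to 2*pi: ∫_{-2*pi}^{2*pi} (2 - 2*s) cos(s/2) ds = (8) - (8) = 0.
Hence Re(c_{1}) = (1/(4*pi))·(0) = 0.

0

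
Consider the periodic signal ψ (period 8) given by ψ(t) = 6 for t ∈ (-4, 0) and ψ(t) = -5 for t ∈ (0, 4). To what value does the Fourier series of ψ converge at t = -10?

t = -10 differs from t = -2 by -1 full period(s), and the series is 8-periodic.
ψ is continuous at t = -2 with value 6, so the series converges to 6 there.

6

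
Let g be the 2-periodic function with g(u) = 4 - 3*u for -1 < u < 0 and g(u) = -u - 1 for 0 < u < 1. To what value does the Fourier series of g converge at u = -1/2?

11/2

g is continuous at u = -1/2 with value 11/2, so the series converges to 11/2 there.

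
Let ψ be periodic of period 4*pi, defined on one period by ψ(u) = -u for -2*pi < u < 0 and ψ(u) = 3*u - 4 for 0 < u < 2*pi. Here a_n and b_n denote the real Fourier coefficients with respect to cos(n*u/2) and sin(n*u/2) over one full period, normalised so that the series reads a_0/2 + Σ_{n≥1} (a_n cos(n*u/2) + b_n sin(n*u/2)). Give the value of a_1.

a_1 = (1/(2*pi)) ∫_{-2*pi}^{2*pi} ψ(u) cos(u/2) du.
Split the integral at the breakpoints.
Integrating by parts (boundary term plus one more integral), an antiderivative of (-u) cos(u/2) is -2*u*sin(u/2) - 4*cos(u/2); evaluating from -2*pi to 0: ∫_{-2*pi}^{0} (-u) cos(u/2) du = (-4) - (4) = -8.
Integrating by parts (boundary term plus one more integral), an antiderivative of (3*u - 4) cos(u/2) is 6*u*sin(u/2) - 8*sin(u/2) + 12*cos(u/2); evaluating from 0 to 2*pi: ∫_{0}^{2*pi} (3*u - 4) cos(u/2) du = (-12) - (12) = -24.
Summing the pieces and multiplying by (1/(2*pi)) gives a_1 = -16/pi.

-16/pi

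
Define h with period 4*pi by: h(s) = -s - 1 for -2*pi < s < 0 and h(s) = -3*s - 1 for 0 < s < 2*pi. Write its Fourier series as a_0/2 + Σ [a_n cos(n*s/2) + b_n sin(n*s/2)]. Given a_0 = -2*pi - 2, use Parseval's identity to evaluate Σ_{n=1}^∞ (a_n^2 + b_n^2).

Parseval: a_0^2/2 + Σ_{n≥1} (a_n^2+b_n^2) = (1/(2*pi)) ∫_{-2*pi}^{2*pi} h(s)^2 ds = 2 + 4*pi + 40*pi**2/3.
Subtract a_0^2/2 = 2*(1 + pi)**2: Σ (a_n^2+b_n^2) = 34*pi**2/3.

34*pi**2/3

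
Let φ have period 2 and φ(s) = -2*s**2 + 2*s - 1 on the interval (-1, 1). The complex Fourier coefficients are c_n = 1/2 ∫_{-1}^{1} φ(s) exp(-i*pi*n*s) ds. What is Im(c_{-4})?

-1/(2*pi)

Since φ is real-valued, Im(c_{-4}) = -1/2 ∫_{-1}^{1} φ(s) sin(-4*pi*s) ds = b_{4}/2.
Integrating by parts twice (tabular method), an antiderivative of (-2*s**2 + 2*s - 1) sin(-4*pi*s) is -s**2*cos(4*pi*s)/(2*pi) + s*sin(4*pi*s)/(4*pi**2) + s*cos(4*pi*s)/(2*pi) - sin(4*pi*s)/(8*pi**2) - cos(4*pi*s)/(4*pi) + cos(4*pi*s)/(16*pi**3); evaluating from -1 to 1: ∫_{-1}^{1} (-2*s**2 + 2*s - 1) sin(-4*pi*s) ds = ((1 - 4*pi**2)/(16*pi**3)) - ((1 - 20*pi**2)/(16*pi**3)) = 1/pi.
Hence Im(c_{-4}) = (-1/2)·(1/pi) = -1/(2*pi).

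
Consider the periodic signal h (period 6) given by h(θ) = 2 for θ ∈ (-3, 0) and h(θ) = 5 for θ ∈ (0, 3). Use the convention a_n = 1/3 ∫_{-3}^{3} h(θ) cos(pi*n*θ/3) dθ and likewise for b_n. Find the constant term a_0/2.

7/2

a_0 = 1/3 ∫_{-3}^{3} h(θ) dθ = 1/3 · (21) = 7.
So the constant term a_0/2 = 7/2.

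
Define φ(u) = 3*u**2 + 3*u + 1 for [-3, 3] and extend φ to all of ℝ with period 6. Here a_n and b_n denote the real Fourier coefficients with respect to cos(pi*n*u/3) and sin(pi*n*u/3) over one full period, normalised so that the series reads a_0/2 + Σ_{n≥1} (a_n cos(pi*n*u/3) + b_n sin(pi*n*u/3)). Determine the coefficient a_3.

a_3 = 1/3 ∫_{-3}^{3} φ(u) cos(pi*u) du.
Integrating by parts twice (tabular method), an antiderivative of (3*u**2 + 3*u + 1) cos(pi*u) is 3*u**2*sin(pi*u)/pi + 3*u*sin(pi*u)/pi + 6*u*cos(pi*u)/pi**2 - 6*sin(pi*u)/pi**3 + sin(pi*u)/pi + 3*cos(pi*u)/pi**2; evaluating from -3 to 3: ∫_{-3}^{3} (3*u**2 + 3*u + 1) cos(pi*u) du = (-21/pi**2) - (15/pi**2) = -36/pi**2.
Hence a_3 = (1/3)·(-36/pi**2) = -12/pi**2.

-12/pi**2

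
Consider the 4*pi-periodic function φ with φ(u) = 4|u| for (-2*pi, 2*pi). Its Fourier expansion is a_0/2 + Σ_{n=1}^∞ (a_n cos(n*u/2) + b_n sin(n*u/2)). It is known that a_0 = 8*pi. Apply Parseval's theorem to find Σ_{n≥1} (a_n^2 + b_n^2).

32*pi**2/3

Parseval: a_0^2/2 + Σ_{n≥1} (a_n^2+b_n^2) = (1/(2*pi)) ∫_{-2*pi}^{2*pi} φ(u)^2 du = 128*pi**2/3.
Subtract a_0^2/2 = 32*pi**2: Σ (a_n^2+b_n^2) = 32*pi**2/3.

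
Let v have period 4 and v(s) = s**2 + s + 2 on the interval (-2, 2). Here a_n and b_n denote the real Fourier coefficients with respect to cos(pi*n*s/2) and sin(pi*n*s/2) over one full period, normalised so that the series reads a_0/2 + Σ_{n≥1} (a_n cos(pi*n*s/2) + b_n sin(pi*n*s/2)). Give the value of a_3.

a_3 = 1/2 ∫_{-2}^{2} v(s) cos(3*pi*s/2) ds.
Integrating by parts twice (tabular method), an antiderivative of (s**2 + s + 2) cos(3*pi*s/2) is 2*s**2*sin(3*pi*s/2)/(3*pi) + 2*s*sin(3*pi*s/2)/(3*pi) + 8*s*cos(3*pi*s/2)/(9*pi**2) - 16*sin(3*pi*s/2)/(27*pi**3) + 4*sin(3*pi*s/2)/(3*pi) + 4*cos(3*pi*s/2)/(9*pi**2); evaluating from -2 to 2: ∫_{-2}^{2} (s**2 + s + 2) cos(3*pi*s/2) ds = (-20/(9*pi**2)) - (4/(3*pi**2)) = -32/(9*pi**2).
Hence a_3 = (1/2)·(-32/(9*pi**2)) = -16/(9*pi**2).

-16/(9*pi**2)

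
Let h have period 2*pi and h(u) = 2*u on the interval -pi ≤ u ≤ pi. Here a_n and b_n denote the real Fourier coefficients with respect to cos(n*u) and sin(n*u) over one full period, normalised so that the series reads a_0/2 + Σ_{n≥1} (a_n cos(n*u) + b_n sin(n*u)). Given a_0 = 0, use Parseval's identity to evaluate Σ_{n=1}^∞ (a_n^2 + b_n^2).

8*pi**2/3

Parseval: a_0^2/2 + Σ_{n≥1} (a_n^2+b_n^2) = 1/pi ∫_{-pi}^{pi} h(u)^2 du = 8*pi**2/3.
Subtract a_0^2/2 = 0: Σ (a_n^2+b_n^2) = 8*pi**2/3.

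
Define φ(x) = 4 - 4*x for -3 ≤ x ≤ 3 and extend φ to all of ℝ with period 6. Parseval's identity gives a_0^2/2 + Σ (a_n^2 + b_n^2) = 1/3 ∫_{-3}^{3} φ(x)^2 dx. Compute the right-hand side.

1/3 ∫_{-3}^{3} φ(x)^2 dx = 1/3 · (384) = 128.

128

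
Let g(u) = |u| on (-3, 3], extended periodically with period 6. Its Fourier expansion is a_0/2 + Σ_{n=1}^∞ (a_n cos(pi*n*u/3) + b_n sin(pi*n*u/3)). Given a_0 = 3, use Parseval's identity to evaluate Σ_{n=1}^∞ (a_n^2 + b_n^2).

3/2

Parseval: a_0^2/2 + Σ_{n≥1} (a_n^2+b_n^2) = 1/3 ∫_{-3}^{3} g(u)^2 du = 6.
Subtract a_0^2/2 = 9/2: Σ (a_n^2+b_n^2) = 3/2.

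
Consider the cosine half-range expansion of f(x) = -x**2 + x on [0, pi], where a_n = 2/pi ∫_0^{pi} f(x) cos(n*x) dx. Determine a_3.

a_3 = 2/pi ∫_0^{pi} (-x**2 + x) cos(3*x) dx.
Integrating by parts twice (tabular method), an antiderivative of (-x**2 + x) cos(3*x) is -x**2*sin(3*x)/3 + x*sin(3*x)/3 - 2*x*cos(3*x)/9 + 2*sin(3*x)/27 + cos(3*x)/9; evaluating from 0 to pi: ∫_{0}^{pi} (-x**2 + x) cos(3*x) dx = (-1/9 + 2*pi/9) - (1/9) = -2/9 + 2*pi/9.
Hence a_3 = (2/pi)·(-2/9 + 2*pi/9) = 4*(-1 + pi)/(9*pi).

4*(-1 + pi)/(9*pi)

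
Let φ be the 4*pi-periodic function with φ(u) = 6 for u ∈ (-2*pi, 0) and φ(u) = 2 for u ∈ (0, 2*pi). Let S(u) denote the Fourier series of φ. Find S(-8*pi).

u = -8*pi differs from u = 0 by -2 full period(s), and the series is 4*pi-periodic.
At u = 0 the one-sided limits are φ(0^-) = 6 and φ(0^+) = 2.
By Dirichlet's theorem the series converges to their average, [(6) + (2)]/2 = 4.

4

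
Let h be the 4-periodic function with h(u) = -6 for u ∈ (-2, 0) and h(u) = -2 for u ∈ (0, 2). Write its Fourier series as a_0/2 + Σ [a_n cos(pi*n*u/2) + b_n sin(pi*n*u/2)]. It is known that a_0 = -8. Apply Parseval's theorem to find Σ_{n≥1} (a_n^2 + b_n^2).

Parseval: a_0^2/2 + Σ_{n≥1} (a_n^2+b_n^2) = 1/2 ∫_{-2}^{2} h(u)^2 du = 40.
Subtract a_0^2/2 = 32: Σ (a_n^2+b_n^2) = 8.

8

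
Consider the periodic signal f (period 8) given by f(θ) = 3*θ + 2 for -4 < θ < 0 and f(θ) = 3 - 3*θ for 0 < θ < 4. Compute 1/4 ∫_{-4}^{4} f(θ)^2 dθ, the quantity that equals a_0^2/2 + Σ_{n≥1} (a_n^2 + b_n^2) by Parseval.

1/4 ∫_{-4}^{4} f(θ)^2 dθ = 1/4 · (196) = 49.

49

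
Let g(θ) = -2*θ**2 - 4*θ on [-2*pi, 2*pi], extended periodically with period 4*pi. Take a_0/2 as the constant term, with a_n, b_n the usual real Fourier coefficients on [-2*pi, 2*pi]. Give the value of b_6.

b_6 = (1/(2*pi)) ∫_{-2*pi}^{2*pi} g(θ) sin(3*θ) dθ.
Integrating by parts twice (tabular method), an antiderivative of (-2*θ**2 - 4*θ) sin(3*θ) is 2*θ**2*cos(3*θ)/3 - 4*θ*sin(3*θ)/9 + 4*θ*cos(3*θ)/3 - 4*sin(3*θ)/9 - 4*cos(3*θ)/27; evaluating from -2*pi to 2*pi: ∫_{-2*pi}^{2*pi} (-2*θ**2 - 4*θ) sin(3*θ) dθ = (-4/27 + 8*pi/3 + 8*pi**2/3) - (-8*pi/3 - 4/27 + 8*pi**2/3) = 16*pi/3.
Hence b_6 = (1/(2*pi))·(16*pi/3) = 8/3.

8/3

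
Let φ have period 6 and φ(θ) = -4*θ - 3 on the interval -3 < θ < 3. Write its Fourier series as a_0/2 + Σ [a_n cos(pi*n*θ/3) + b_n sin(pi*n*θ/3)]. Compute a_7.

a_7 = 1/3 ∫_{-3}^{3} φ(θ) cos(7*pi*θ/3) dθ.
Integrating by parts (boundary term plus one more integral), an antiderivative of (-4*θ - 3) cos(7*pi*θ/3) is -12*θ*sin(7*pi*θ/3)/(7*pi) - 9*sin(7*pi*θ/3)/(7*pi) - 36*cos(7*pi*θ/3)/(49*pi**2); evaluating from -3 to 3: ∫_{-3}^{3} (-4*θ - 3) cos(7*pi*θ/3) dθ = (36/(49*pi**2)) - (36/(49*pi**2)) = 0.
Hence a_7 = (1/3)·(0) = 0.

0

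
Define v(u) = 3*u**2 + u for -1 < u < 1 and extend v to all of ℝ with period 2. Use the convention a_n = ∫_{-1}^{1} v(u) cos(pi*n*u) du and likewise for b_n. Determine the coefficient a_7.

-12/(49*pi**2)

a_7 = ∫_{-1}^{1} v(u) cos(7*pi*u) du.
Integrating by parts twice (tabular method), an antiderivative of (3*u**2 + u) cos(7*pi*u) is 3*u**2*sin(7*pi*u)/(7*pi) + u*sin(7*pi*u)/(7*pi) + 6*u*cos(7*pi*u)/(49*pi**2) - 6*sin(7*pi*u)/(343*pi**3) + cos(7*pi*u)/(49*pi**2); evaluating from -1 to 1: ∫_{-1}^{1} (3*u**2 + u) cos(7*pi*u) du = (-1/(7*pi**2)) - (5/(49*pi**2)) = -12/(49*pi**2).
Hence a_7 = -12/(49*pi**2).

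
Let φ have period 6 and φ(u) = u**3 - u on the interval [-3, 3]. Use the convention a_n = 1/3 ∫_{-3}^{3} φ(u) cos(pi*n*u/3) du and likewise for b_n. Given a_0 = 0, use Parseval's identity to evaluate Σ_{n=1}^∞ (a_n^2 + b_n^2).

5232/35

Parseval: a_0^2/2 + Σ_{n≥1} (a_n^2+b_n^2) = 1/3 ∫_{-3}^{3} φ(u)^2 du = 5232/35.
Subtract a_0^2/2 = 0: Σ (a_n^2+b_n^2) = 5232/35.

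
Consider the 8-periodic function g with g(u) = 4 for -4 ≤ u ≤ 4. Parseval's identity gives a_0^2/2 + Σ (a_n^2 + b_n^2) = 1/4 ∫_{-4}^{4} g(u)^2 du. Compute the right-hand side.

32

1/4 ∫_{-4}^{4} g(u)^2 du = 1/4 · (128) = 32.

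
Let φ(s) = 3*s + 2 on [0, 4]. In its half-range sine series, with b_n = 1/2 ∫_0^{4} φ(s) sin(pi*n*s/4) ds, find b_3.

32/(3*pi)

b_3 = 1/2 ∫_0^{4} (3*s + 2) sin(3*pi*s/4) ds.
Integrating by parts (boundary term plus one more integral), an antiderivative of (3*s + 2) sin(3*pi*s/4) is -4*s*cos(3*pi*s/4)/pi + 16*sin(3*pi*s/4)/(3*pi**2) - 8*cos(3*pi*s/4)/(3*pi); evaluating from 0 to 4: ∫_{0}^{4} (3*s + 2) sin(3*pi*s/4) ds = (56/(3*pi)) - (-8/(3*pi)) = 64/(3*pi).
Hence b_3 = (1/2)·(64/(3*pi)) = 32/(3*pi).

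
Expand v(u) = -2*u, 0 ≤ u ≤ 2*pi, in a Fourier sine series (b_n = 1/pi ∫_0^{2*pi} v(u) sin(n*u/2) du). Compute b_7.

-8/7

b_7 = 1/pi ∫_0^{2*pi} (-2*u) sin(7*u/2) du.
Integrating by parts (boundary term plus one more integral), an antiderivative of (-2*u) sin(7*u/2) is 4*u*cos(7*u/2)/7 - 8*sin(7*u/2)/49; evaluating from 0 to 2*pi: ∫_{0}^{2*pi} (-2*u) sin(7*u/2) du = (-8*pi/7) - (0) = -8*pi/7.
Hence b_7 = (1/pi)·(-8*pi/7) = -8/7.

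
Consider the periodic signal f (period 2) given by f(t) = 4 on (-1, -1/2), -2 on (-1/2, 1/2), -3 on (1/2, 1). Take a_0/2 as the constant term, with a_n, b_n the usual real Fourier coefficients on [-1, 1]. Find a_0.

-3/2

a_0 = ∫_{-1}^{1} f(t) dt = -3/2.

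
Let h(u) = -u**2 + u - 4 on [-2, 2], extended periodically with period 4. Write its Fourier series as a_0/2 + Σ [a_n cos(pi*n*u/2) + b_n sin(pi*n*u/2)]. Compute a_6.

-4/(9*pi**2)

a_6 = 1/2 ∫_{-2}^{2} h(u) cos(3*pi*u) du.
Integrating by parts twice (tabular method), an antiderivative of (-u**2 + u - 4) cos(3*pi*u) is -u**2*sin(3*pi*u)/(3*pi) + u*sin(3*pi*u)/(3*pi) - 2*u*cos(3*pi*u)/(9*pi**2) - 4*sin(3*pi*u)/(3*pi) + 2*sin(3*pi*u)/(27*pi**3) + cos(3*pi*u)/(9*pi**2); evaluating from -2 to 2: ∫_{-2}^{2} (-u**2 + u - 4) cos(3*pi*u) du = (-1/(3*pi**2)) - (5/(9*pi**2)) = -8/(9*pi**2).
Hence a_6 = (1/2)·(-8/(9*pi**2)) = -4/(9*pi**2).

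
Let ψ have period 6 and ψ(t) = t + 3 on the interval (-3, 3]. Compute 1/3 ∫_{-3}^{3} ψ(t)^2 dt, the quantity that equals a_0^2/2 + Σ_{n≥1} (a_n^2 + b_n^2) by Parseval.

1/3 ∫_{-3}^{3} ψ(t)^2 dt = 1/3 · (72) = 24.

24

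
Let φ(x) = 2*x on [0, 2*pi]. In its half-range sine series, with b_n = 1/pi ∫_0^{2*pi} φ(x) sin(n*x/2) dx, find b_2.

-4

b_2 = 1/pi ∫_0^{2*pi} (2*x) sin(x) dx.
Integrating by parts (boundary term plus one more integral), an antiderivative of (2*x) sin(x) is -2*x*cos(x) + 2*sin(x); evaluating from 0 to 2*pi: ∫_{0}^{2*pi} (2*x) sin(x) dx = (-4*pi) - (0) = -4*pi.
Hence b_2 = (1/pi)·(-4*pi) = -4.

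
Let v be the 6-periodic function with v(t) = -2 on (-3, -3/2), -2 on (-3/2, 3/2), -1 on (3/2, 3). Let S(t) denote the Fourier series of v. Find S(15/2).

-3/2

t = 15/2 differs from t = 3/2 by 1 full period(s), and the series is 6-periodic.
At t = 3/2 the one-sided limits are v(3/2^-) = -2 and v(3/2^+) = -1.
By Dirichlet's theorem the series converges to their average, [(-2) + (-1)]/2 = -3/2.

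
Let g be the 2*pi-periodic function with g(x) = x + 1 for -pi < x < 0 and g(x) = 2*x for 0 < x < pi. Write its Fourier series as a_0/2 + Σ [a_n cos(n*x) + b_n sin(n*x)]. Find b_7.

b_7 = 1/pi ∫_{-pi}^{pi} g(x) sin(7*x) dx.
Split the integral at the breakpoints.
Integrating by parts (boundary term plus one more integral), an antiderivative of (x + 1) sin(7*x) is -x*cos(7*x)/7 + sin(7*x)/49 - cos(7*x)/7; evaluating from -pi to 0: ∫_{-pi}^{0} (x + 1) sin(7*x) dx = (-1/7) - (1/7 - pi/7) = -2/7 + pi/7.
Integrating by parts (boundary term plus one more integral), an antiderivative of (2*x) sin(7*x) is -2*x*cos(7*x)/7 + 2*sin(7*x)/49; evaluating from 0 to pi: ∫_{0}^{pi} (2*x) sin(7*x) dx = (2*pi/7) - (0) = 2*pi/7.
Summing the pieces and multiplying by (1/pi) gives b_7 = (-2 + 3*pi)/(7*pi).

(-2 + 3*pi)/(7*pi)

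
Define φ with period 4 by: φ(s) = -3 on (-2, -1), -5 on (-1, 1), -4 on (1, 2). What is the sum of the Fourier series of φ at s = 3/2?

-4

φ is continuous at s = 3/2 with value -4, so the series converges to -4 there.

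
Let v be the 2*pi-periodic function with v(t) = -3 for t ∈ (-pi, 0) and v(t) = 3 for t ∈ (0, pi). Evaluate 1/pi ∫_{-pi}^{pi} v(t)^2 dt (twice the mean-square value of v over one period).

1/pi ∫_{-pi}^{pi} v(t)^2 dt = 1/pi · (18*pi) = 18.

18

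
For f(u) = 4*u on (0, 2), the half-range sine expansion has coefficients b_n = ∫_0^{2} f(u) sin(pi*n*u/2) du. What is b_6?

-8/(3*pi)

b_6 = ∫_0^{2} (4*u) sin(3*pi*u) du.
Integrating by parts (boundary term plus one more integral), an antiderivative of (4*u) sin(3*pi*u) is -4*u*cos(3*pi*u)/(3*pi) + 4*sin(3*pi*u)/(9*pi**2); evaluating from 0 to 2: ∫_{0}^{2} (4*u) sin(3*pi*u) du = (-8/(3*pi)) - (0) = -8/(3*pi).
Hence b_6 = -8/(3*pi).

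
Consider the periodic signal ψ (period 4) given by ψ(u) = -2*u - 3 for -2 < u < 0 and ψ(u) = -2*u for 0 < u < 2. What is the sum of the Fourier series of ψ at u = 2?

-3/2

At u = 2 the one-sided limits are ψ(2^-) = -4 and ψ(2^+) = 1.
By Dirichlet's theorem the series converges to their average, [(-4) + (1)]/2 = -3/2.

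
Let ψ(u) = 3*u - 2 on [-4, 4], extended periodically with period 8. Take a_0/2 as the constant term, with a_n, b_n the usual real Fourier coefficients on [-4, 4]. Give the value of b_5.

b_5 = 1/4 ∫_{-4}^{4} ψ(u) sin(5*pi*u/4) du.
Integrating by parts (boundary term plus one more integral), an antiderivative of (3*u - 2) sin(5*pi*u/4) is -12*u*cos(5*pi*u/4)/(5*pi) + 48*sin(5*pi*u/4)/(25*pi**2) + 8*cos(5*pi*u/4)/(5*pi); evaluating from -4 to 4: ∫_{-4}^{4} (3*u - 2) sin(5*pi*u/4) du = (8/pi) - (-56/(5*pi)) = 96/(5*pi).
Hence b_5 = (1/4)·(96/(5*pi)) = 24/(5*pi).

24/(5*pi)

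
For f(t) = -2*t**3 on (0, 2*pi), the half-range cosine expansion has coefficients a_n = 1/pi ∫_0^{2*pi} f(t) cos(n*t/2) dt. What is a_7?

96*(-4 + 49*pi**2)/(2401*pi)

a_7 = 1/pi ∫_0^{2*pi} (-2*t**3) cos(7*t/2) dt.
Integrating by parts three times (tabular method), an antiderivative of (-2*t**3) cos(7*t/2) is -4*t**3*sin(7*t/2)/7 - 24*t**2*cos(7*t/2)/49 + 96*t*sin(7*t/2)/343 + 192*cos(7*t/2)/2401; evaluating from 0 to 2*pi: ∫_{0}^{2*pi} (-2*t**3) cos(7*t/2) dt = (-192/2401 + 96*pi**2/49) - (192/2401) = -384/2401 + 96*pi**2/49.
Hence a_7 = (1/pi)·(-384/2401 + 96*pi**2/49) = 96*(-4 + 49*pi**2)/(2401*pi).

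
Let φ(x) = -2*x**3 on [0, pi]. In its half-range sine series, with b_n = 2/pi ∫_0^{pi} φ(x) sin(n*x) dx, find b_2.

-3 + 2*pi**2

b_2 = 2/pi ∫_0^{pi} (-2*x**3) sin(2*x) dx.
Integrating by parts three times (tabular method), an antiderivative of (-2*x**3) sin(2*x) is x**3*cos(2*x) - 3*x**2*sin(2*x)/2 - 3*x*cos(2*x)/2 + 3*sin(2*x)/4; evaluating from 0 to pi: ∫_{0}^{pi} (-2*x**3) sin(2*x) dx = (pi*(-3/2 + pi**2)) - (0) = pi*(-3/2 + pi**2).
Hence b_2 = (2/pi)·(pi*(-3/2 + pi**2)) = -3 + 2*pi**2.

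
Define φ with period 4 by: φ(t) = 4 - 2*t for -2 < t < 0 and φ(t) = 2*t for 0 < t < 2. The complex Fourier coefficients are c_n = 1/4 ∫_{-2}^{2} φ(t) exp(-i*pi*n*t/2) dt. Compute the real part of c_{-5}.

-8/(25*pi**2)

Since φ is real-valued, Re(c_{-5}) = 1/4 ∫_{-2}^{2} φ(t) cos(-5*pi*t/2) dt = a_{5}/2.
Split the integral at the breakpoints.
Integrating by parts (boundary term plus one more integral), an antiderivative of (4 - 2*t) cos(-5*pi*t/2) is -4*t*sin(5*pi*t/2)/(5*pi) + 8*sin(5*pi*t/2)/(5*pi) - 8*cos(5*pi*t/2)/(25*pi**2); evaluating from -2 to 0: ∫_{-2}^{0} (4 - 2*t) cos(-5*pi*t/2) dt = (-8/(25*pi**2)) - (8/(25*pi**2)) = -16/(25*pi**2).
Integrating by parts (boundary term plus one more integral), an antiderivative of (2*t) cos(-5*pi*t/2) is 4*t*sin(5*pi*t/2)/(5*pi) + 8*cos(5*pi*t/2)/(25*pi**2); evaluating from 0 to 2: ∫_{0}^{2} (2*t) cos(-5*pi*t/2) dt = (-8/(25*pi**2)) - (8/(25*pi**2)) = -16/(25*pi**2).
So ∫_{-2}^{2} φ(t) cos(-5*pi*t/2) dt = -32/(25*pi**2).
Hence Re(c_{-5}) = (1/4)·(-32/(25*pi**2)) = -8/(25*pi**2).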